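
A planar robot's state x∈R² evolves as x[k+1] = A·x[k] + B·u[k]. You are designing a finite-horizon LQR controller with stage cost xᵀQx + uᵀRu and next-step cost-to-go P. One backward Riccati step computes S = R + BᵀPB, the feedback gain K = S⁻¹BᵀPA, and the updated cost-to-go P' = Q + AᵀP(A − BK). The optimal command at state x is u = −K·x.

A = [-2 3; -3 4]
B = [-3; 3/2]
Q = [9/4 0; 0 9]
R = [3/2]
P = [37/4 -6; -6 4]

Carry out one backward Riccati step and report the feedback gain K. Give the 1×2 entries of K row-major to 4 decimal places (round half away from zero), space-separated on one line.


BᵀP = [-36.7500 24.0000]
S = R + BᵀPB = [3/2] + [146.2500] = [147.7500]
BᵀPA = [1.5000 -14.2500]
K = S⁻¹·BᵀPA = [0.0102 -0.0964]
A−BK = [-1.9695 2.7107; -3.0152 4.1447]
AᵀP(A−BK) = [0.9848 -1.3553; -1.3553 1.8756]
P' = Q + AᵀP(A−BK) = [3.2348 -1.3553; -1.3553 10.8756]
tr(P') = 14.1104

0.0102 -0.0964


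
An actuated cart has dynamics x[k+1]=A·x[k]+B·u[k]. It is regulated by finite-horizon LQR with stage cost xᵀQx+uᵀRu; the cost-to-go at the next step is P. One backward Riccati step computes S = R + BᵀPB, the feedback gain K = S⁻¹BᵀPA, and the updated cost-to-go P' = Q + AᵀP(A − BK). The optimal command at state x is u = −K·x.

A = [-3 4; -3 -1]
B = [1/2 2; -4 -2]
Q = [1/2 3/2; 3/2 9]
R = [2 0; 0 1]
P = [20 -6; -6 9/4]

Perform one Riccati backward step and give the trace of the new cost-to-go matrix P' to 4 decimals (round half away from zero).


19.6886

BᵀP = [34.0000 -12.0000; 52.0000 -16.5000]
S = R + BᵀPB = [2 0; 0 1] + [65.0000 92.0000; 92.0000 137.0000] = [67.0000 92.0000; 92.0000 138.0000]
BᵀPA = [-66.0000 148.0000; -106.5000 224.5000]
K = S⁻¹·BᵀPA = [0.8824 -0.2941; -1.3600 1.8229]
A−BK = [-0.7212 0.5013; -2.1905 1.4693]
AᵀP(A−BK) = [5.6480 -4.5240; -4.5240 4.5406]
P' = Q + AᵀP(A−BK) = [6.1480 -3.0240; -3.0240 13.5406]
tr(P') = 19.6886


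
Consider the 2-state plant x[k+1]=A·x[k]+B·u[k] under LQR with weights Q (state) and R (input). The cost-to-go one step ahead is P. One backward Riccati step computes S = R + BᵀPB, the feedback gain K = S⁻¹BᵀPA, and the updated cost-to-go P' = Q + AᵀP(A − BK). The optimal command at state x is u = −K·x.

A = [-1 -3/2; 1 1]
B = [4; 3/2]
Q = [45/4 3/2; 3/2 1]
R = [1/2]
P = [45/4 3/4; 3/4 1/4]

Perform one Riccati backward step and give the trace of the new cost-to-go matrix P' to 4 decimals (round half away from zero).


13.1582

BᵀP = [46.1250 3.3750]
S = R + BᵀPB = [1/2] + [189.5625] = [190.0625]
BᵀPA = [-42.7500 -65.8125]
K = S⁻¹·BᵀPA = [-0.2249 -0.3463]
A−BK = [-0.1003 -0.1149; 1.3374 1.5194]
AᵀP(A−BK) = [0.3844 0.4471; 0.4471 0.5238]
P' = Q + AᵀP(A−BK) = [11.6344 1.9471; 1.9471 1.5238]
tr(P') = 13.1582


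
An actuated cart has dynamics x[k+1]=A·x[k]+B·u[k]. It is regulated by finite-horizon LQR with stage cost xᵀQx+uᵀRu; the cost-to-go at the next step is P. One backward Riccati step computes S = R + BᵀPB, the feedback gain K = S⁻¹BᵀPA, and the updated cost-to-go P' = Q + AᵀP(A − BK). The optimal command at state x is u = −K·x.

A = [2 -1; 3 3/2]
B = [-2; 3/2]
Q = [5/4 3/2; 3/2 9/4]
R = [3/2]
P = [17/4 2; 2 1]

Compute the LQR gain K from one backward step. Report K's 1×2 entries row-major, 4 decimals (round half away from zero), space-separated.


BᵀP = [-5.5000 -2.5000]
S = R + BᵀPB = [3/2] + [7.2500] = [8.7500]
BᵀPA = [-18.5000 1.7500]
K = S⁻¹·BᵀPA = [-2.1143 0.2000]
A−BK = [-2.2286 -0.6000; 6.1714 1.2000]
AᵀP(A−BK) = [10.8857 -0.3000; -0.3000 0.1500]
P' = Q + AᵀP(A−BK) = [12.1357 1.2000; 1.2000 2.4000]
tr(P') = 14.5357

-2.1143 0.2000


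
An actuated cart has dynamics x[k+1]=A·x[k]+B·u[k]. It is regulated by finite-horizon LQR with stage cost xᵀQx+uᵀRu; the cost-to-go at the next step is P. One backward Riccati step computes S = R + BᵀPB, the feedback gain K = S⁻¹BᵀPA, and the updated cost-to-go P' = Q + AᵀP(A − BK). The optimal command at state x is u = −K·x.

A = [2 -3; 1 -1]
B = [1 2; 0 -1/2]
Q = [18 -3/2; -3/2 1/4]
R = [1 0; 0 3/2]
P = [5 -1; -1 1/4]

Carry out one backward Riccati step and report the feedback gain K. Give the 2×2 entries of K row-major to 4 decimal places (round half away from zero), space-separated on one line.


0.4458 -0.6888 0.6024 -0.9398

BᵀP = [5.0000 -1.0000; 10.5000 -2.1250]
S = R + BᵀPB = [1 0; 0 3/2] + [5.0000 10.5000; 10.5000 22.0625] = [6.0000 10.5000; 10.5000 23.5625]
BᵀPA = [9.0000 -14.0000; 18.8750 -29.3750]
K = S⁻¹·BᵀPA = [0.4458 -0.6888; 0.6024 -0.9398]
A−BK = [0.3494 -0.4317; 1.3012 -1.4699]
AᵀP(A−BK) = [0.8675 -1.3133; -1.3133 2.0020]
P' = Q + AᵀP(A−BK) = [18.8675 -2.8133; -2.8133 2.2520]
tr(P') = 21.1195


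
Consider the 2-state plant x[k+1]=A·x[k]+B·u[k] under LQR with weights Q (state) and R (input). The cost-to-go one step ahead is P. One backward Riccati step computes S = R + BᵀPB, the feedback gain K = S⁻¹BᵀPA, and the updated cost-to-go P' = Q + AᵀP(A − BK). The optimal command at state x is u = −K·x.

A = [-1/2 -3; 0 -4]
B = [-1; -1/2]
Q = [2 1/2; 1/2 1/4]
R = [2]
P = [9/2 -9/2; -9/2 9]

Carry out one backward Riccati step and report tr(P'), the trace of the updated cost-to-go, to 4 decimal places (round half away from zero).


BᵀP = [-2.2500 0.0000]
S = R + BᵀPB = [2] + [2.2500] = [4.2500]
BᵀPA = [1.1250 6.7500]
K = S⁻¹·BᵀPA = [0.2647 1.5882]
A−BK = [-0.2353 -1.4118; 0.1324 -3.2059]
AᵀP(A−BK) = [0.8272 -4.0368; -4.0368 65.7794]
P' = Q + AᵀP(A−BK) = [2.8272 -3.5368; -3.5368 66.0294]
tr(P') = 68.8566

68.8566


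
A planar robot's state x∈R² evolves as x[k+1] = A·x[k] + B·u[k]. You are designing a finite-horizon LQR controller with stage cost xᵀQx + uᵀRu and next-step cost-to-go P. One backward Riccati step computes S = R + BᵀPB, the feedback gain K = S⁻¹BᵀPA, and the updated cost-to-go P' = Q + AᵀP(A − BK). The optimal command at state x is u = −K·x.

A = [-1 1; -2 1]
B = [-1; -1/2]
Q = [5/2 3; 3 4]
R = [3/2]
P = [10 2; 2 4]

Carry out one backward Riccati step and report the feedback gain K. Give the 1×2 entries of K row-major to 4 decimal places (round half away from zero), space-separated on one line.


BᵀP = [-11.0000 -4.0000]
S = R + BᵀPB = [3/2] + [13.0000] = [14.5000]
BᵀPA = [19.0000 -15.0000]
K = S⁻¹·BᵀPA = [1.3103 -1.0345]
A−BK = [0.3103 -0.0345; -1.3448 0.4828]
AᵀP(A−BK) = [9.1034 -4.3448; -4.3448 2.4828]
P' = Q + AᵀP(A−BK) = [11.6034 -1.3448; -1.3448 6.4828]
tr(P') = 18.0862

1.3103 -1.0345


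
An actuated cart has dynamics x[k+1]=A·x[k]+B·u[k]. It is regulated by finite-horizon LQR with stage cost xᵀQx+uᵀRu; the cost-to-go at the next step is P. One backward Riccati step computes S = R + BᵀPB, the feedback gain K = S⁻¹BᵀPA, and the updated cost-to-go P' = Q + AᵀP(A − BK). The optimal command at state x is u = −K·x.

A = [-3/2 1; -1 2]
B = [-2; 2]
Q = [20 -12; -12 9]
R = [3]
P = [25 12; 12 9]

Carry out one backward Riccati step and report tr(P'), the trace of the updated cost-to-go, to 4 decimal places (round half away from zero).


BᵀP = [-26.0000 -6.0000]
S = R + BᵀPB = [3] + [40.0000] = [43.0000]
BᵀPA = [45.0000 -38.0000]
K = S⁻¹·BᵀPA = [1.0465 -0.8837]
A−BK = [0.5930 -0.7674; -3.0930 3.7674]
AᵀP(A−BK) = [54.1570 -63.7326; -63.7326 75.4186]
P' = Q + AᵀP(A−BK) = [74.1570 -75.7326; -75.7326 84.4186]
tr(P') = 158.5756

158.5756


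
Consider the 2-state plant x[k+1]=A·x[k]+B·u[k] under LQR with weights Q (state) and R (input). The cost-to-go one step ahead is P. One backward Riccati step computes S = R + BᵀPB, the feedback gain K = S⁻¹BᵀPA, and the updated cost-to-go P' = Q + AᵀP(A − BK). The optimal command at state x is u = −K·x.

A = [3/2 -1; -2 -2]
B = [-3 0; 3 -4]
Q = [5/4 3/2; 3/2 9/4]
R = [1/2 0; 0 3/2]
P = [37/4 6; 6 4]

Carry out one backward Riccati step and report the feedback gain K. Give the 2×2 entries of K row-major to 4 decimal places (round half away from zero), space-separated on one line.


BᵀP = [-9.7500 -6.0000; -24.0000 -16.0000]
S = R + BᵀPB = [1/2 0; 0 3/2] + [11.2500 24.0000; 24.0000 64.0000] = [11.7500 24.0000; 24.0000 65.5000]
BᵀPA = [-2.6250 21.7500; -4.0000 56.0000]
K = S⁻¹·BᵀPA = [-0.3922 0.4164; 0.0826 0.7024]
A−BK = [0.3234 0.2492; -0.4929 -0.4396]
AᵀP(A−BK) = [0.1135 0.0276; 0.0276 0.8596]
P' = Q + AᵀP(A−BK) = [1.3635 1.5276; 1.5276 3.1096]
tr(P') = 4.4731

-0.3922 0.4164 0.0826 0.7024


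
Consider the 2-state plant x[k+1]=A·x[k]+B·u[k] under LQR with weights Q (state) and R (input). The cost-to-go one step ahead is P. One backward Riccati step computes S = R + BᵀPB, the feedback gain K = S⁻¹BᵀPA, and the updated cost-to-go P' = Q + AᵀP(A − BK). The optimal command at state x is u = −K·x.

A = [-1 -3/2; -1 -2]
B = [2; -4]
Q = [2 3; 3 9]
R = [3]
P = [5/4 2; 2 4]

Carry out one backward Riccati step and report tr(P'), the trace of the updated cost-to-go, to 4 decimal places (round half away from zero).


BᵀP = [-5.5000 -12.0000]
S = R + BᵀPB = [3] + [37.0000] = [40.0000]
BᵀPA = [17.5000 32.2500]
K = S⁻¹·BᵀPA = [0.4375 0.8063]
A−BK = [-1.8750 -3.1125; 0.7500 1.2250]
AᵀP(A−BK) = [1.5938 2.7656; 2.7656 4.8109]
P' = Q + AᵀP(A−BK) = [3.5938 5.7656; 5.7656 13.8109]
tr(P') = 17.4047

17.4047


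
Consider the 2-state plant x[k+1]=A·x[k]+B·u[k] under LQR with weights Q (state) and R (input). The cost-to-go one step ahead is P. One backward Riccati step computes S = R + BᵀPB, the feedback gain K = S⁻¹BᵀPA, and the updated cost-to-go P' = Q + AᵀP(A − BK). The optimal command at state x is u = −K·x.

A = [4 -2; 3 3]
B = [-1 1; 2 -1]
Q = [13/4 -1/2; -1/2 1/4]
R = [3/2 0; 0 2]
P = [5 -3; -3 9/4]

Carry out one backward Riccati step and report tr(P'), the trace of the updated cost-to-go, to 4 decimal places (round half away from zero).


BᵀP = [-11.0000 7.5000; 8.0000 -5.2500]
S = R + BᵀPB = [3/2 0; 0 2] + [26.0000 -18.5000; -18.5000 13.2500] = [27.5000 -18.5000; -18.5000 15.2500]
BᵀPA = [-21.5000 44.5000; 16.2500 -31.7500]
K = S⁻¹·BᵀPA = [-0.3533 1.1831; 0.6370 -0.6467]
A−BK = [3.0097 -0.1702; 4.3436 -0.0130]
AᵀP(A−BK) = [10.3031 -1.8039; -1.8039 3.0681]
P' = Q + AᵀP(A−BK) = [13.5531 -2.3039; -2.3039 3.3181]
tr(P') = 16.8712

16.8712


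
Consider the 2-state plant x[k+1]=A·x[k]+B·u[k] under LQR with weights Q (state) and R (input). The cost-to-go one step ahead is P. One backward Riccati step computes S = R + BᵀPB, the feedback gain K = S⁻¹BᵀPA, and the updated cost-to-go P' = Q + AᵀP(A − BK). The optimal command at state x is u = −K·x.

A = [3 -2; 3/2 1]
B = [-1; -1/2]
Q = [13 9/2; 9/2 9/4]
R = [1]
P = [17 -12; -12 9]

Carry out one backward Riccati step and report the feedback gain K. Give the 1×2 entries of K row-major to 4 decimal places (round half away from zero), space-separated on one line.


BᵀP = [-11.0000 7.5000]
S = R + BᵀPB = [1] + [7.2500] = [8.2500]
BᵀPA = [-21.7500 29.5000]
K = S⁻¹·BᵀPA = [-2.6364 3.5758]
A−BK = [0.3636 1.5758; 0.1818 2.7879]
AᵀP(A−BK) = [7.9091 -10.7273; -10.7273 19.5152]
P' = Q + AᵀP(A−BK) = [20.9091 -6.2273; -6.2273 21.7652]
tr(P') = 42.6742

-2.6364 3.5758


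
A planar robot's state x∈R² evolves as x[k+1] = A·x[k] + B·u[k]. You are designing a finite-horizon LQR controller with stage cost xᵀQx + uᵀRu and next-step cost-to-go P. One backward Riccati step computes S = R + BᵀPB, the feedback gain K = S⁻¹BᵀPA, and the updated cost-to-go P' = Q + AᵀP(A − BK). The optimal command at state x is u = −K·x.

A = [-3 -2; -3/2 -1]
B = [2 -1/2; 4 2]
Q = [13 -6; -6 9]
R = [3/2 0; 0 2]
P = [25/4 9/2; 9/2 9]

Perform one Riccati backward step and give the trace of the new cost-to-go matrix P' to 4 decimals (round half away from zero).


BᵀP = [30.5000 45.0000; 5.8750 15.7500]
S = R + BᵀPB = [3/2 0; 0 2] + [241.0000 74.7500; 74.7500 28.5625] = [242.5000 74.7500; 74.7500 30.5625]
BᵀPA = [-159.0000 -106.0000; -41.2500 -27.5000]
K = S⁻¹·BᵀPA = [-0.9738 -0.6492; 1.0320 0.6880]
A−BK = [-0.5365 -0.3577; 0.3312 0.2208]
AᵀP(A−BK) = [4.7391 3.1594; 3.1594 2.1063]
P' = Q + AᵀP(A−BK) = [17.7391 -2.8406; -2.8406 11.1063]
tr(P') = 28.8454

28.8454


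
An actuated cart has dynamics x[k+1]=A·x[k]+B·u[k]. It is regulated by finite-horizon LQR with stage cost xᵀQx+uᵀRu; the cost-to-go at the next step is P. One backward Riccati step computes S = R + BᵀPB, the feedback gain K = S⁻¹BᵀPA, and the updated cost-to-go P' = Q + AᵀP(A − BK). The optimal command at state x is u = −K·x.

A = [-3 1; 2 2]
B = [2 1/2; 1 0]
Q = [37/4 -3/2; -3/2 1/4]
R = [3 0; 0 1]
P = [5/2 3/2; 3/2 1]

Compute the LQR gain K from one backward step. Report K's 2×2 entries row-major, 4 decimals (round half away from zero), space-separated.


-0.5185 0.6667 -0.3476 0.3590

BᵀP = [6.5000 4.0000; 1.2500 0.7500]
S = R + BᵀPB = [3 0; 0 1] + [17.0000 3.2500; 3.2500 0.6250] = [20.0000 3.2500; 3.2500 1.6250]
BᵀPA = [-11.5000 14.5000; -2.2500 2.7500]
K = S⁻¹·BᵀPA = [-0.5185 0.6667; -0.3476 0.3590]
A−BK = [-1.7892 -0.5128; 2.5185 1.3333]
AᵀP(A−BK) = [1.7550 -1.0256; -1.0256 1.8462]
P' = Q + AᵀP(A−BK) = [11.0050 -2.5256; -2.5256 2.0962]
tr(P') = 13.1011


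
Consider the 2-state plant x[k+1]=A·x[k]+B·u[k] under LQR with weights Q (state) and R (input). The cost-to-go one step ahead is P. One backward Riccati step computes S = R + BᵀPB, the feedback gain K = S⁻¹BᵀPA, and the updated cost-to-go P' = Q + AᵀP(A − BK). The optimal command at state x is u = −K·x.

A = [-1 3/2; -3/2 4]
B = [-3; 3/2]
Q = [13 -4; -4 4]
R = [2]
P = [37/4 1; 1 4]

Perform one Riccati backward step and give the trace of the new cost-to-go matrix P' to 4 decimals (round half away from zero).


BᵀP = [-26.2500 3.0000]
S = R + BᵀPB = [2] + [83.2500] = [85.2500]
BᵀPA = [21.7500 -27.3750]
K = S⁻¹·BᵀPA = [0.2551 -0.3211]
A−BK = [-0.2346 0.5367; -1.8827 4.4817]
AᵀP(A−BK) = [15.7009 -37.1408; -37.1408 88.0220]
P' = Q + AᵀP(A−BK) = [28.7009 -41.1408; -41.1408 92.0220]
tr(P') = 120.7229

120.7229


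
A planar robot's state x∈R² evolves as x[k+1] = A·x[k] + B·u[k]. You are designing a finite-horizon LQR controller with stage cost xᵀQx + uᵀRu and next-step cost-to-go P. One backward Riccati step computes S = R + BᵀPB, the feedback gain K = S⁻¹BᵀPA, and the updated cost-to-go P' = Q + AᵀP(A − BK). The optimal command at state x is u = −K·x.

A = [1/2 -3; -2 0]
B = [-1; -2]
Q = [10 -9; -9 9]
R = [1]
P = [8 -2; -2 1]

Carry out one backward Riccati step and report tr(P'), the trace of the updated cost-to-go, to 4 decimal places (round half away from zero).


71.4000

BᵀP = [-4.0000 0.0000]
S = R + BᵀPB = [1] + [4.0000] = [5.0000]
BᵀPA = [-2.0000 12.0000]
K = S⁻¹·BᵀPA = [-0.4000 2.4000]
A−BK = [0.1000 -0.6000; -2.8000 4.8000]
AᵀP(A−BK) = [9.2000 -19.2000; -19.2000 43.2000]
P' = Q + AᵀP(A−BK) = [19.2000 -28.2000; -28.2000 52.2000]
tr(P') = 71.4000


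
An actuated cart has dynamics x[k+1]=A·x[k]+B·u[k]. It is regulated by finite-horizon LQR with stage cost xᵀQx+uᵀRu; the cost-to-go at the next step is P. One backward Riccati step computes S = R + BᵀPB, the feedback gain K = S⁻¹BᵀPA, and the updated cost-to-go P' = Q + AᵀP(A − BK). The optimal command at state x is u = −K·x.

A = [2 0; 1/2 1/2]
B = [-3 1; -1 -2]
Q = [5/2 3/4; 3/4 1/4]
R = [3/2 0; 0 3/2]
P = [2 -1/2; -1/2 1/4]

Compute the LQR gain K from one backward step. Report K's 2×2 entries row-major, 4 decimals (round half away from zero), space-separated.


BᵀP = [-5.5000 1.2500; 3.0000 -1.0000]
S = R + BᵀPB = [3/2 0; 0 3/2] + [15.2500 -8.0000; -8.0000 5.0000] = [16.7500 -8.0000; -8.0000 6.5000]
BᵀPA = [-10.3750 0.6250; 5.5000 -0.5000]
K = S⁻¹·BᵀPA = [-0.5223 0.0014; 0.2033 -0.0752]
A−BK = [0.2298 0.0794; 0.3844 0.3510]
AᵀP(A−BK) = [0.5254 -0.0094; -0.0094 0.0240]
P' = Q + AᵀP(A−BK) = [3.0254 0.7406; 0.7406 0.2740]
tr(P') = 3.2994

-0.5223 0.0014 0.2033 -0.0752


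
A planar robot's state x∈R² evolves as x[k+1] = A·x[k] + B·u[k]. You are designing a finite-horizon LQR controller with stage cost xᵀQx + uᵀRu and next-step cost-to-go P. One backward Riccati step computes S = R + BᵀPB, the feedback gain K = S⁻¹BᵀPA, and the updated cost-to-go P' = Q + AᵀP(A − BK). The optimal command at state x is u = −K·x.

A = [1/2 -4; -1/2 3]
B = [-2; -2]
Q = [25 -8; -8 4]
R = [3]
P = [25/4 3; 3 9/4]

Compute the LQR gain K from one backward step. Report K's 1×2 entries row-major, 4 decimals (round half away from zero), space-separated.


-0.0656 0.6967

BᵀP = [-18.5000 -10.5000]
S = R + BᵀPB = [3] + [58.0000] = [61.0000]
BᵀPA = [-4.0000 42.5000]
K = S⁻¹·BᵀPA = [-0.0656 0.6967]
A−BK = [0.3689 -2.6066; -0.6311 4.3934]
AᵀP(A−BK) = [0.3627 -2.5881; -2.5881 18.6393]
P' = Q + AᵀP(A−BK) = [25.3627 -10.5881; -10.5881 22.6393]
tr(P') = 48.0020


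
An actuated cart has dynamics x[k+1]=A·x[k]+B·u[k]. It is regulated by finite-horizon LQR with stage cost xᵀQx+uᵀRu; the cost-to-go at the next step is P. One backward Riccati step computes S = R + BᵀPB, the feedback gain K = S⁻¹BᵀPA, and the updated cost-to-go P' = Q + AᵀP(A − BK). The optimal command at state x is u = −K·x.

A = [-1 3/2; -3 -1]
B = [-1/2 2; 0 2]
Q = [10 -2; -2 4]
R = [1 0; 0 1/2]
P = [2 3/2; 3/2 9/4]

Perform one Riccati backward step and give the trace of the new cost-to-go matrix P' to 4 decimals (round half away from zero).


17.4941

BᵀP = [-1.0000 -0.7500; 7.0000 7.5000]
S = R + BᵀPB = [1 0; 0 1/2] + [0.5000 -3.5000; -3.5000 29.0000] = [1.5000 -3.5000; -3.5000 29.5000]
BᵀPA = [3.2500 -0.7500; -29.5000 3.0000]
K = S⁻¹·BᵀPA = [-0.2305 -0.3633; -1.0273 0.0586]
A−BK = [0.9395 1.2012; -0.9453 -1.1172]
AᵀP(A−BK) = [1.6924 1.4092; 1.4092 1.8018]
P' = Q + AᵀP(A−BK) = [11.6924 -0.5908; -0.5908 5.8018]
tr(P') = 17.4941


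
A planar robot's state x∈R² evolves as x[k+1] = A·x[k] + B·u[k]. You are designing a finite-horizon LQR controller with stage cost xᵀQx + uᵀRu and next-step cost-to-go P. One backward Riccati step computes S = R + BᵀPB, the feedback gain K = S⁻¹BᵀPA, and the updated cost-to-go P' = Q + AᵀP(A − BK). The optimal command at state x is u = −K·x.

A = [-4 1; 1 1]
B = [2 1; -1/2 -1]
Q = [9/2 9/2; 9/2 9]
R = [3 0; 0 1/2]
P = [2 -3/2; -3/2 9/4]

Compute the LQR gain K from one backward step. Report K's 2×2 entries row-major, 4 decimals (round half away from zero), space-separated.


-0.6361 0.2071 -1.5619 -0.2695

BᵀP = [4.7500 -4.1250; 3.5000 -3.7500]
S = R + BᵀPB = [3 0; 0 1/2] + [11.5625 8.8750; 8.8750 7.2500] = [14.5625 8.8750; 8.8750 7.7500]
BᵀPA = [-23.1250 0.6250; -17.7500 -0.2500]
K = S⁻¹·BᵀPA = [-0.6361 0.2071; -1.5619 -0.2695]
A−BK = [-1.1659 0.8552; -0.8799 0.8341]
AᵀP(A−BK) = [3.8167 -1.2429; -1.2429 1.0532]
P' = Q + AᵀP(A−BK) = [8.3167 3.2571; 3.2571 10.0532]
tr(P') = 18.3698


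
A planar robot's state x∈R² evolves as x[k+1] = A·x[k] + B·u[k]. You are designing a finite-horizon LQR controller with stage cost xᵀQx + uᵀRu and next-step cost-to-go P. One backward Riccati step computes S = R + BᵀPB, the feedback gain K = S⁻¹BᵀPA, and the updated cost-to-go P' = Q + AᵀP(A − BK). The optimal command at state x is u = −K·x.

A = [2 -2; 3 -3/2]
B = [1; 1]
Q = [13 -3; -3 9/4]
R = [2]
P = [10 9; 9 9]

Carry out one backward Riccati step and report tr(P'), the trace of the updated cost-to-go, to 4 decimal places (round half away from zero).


BᵀP = [19.0000 18.0000]
S = R + BᵀPB = [2] + [37.0000] = [39.0000]
BᵀPA = [92.0000 -65.0000]
K = S⁻¹·BᵀPA = [2.3590 -1.6667]
A−BK = [-0.3590 -0.3333; 0.6410 0.1667]
AᵀP(A−BK) = [11.9744 -8.1667; -8.1667 5.9167]
P' = Q + AᵀP(A−BK) = [24.9744 -11.1667; -11.1667 8.1667]
tr(P') = 33.1410

33.1410


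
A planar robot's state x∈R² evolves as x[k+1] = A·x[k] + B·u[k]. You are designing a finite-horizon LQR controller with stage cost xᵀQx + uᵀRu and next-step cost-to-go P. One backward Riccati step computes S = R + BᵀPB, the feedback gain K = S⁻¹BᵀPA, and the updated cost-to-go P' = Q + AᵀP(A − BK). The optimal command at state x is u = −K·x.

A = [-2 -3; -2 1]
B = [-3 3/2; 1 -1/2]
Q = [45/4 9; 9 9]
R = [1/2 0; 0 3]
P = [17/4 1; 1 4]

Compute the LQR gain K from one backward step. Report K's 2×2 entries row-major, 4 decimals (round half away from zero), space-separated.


BᵀP = [-11.7500 1.0000; 5.8750 -0.5000]
S = R + BᵀPB = [1/2 0; 0 3] + [36.2500 -18.1250; -18.1250 9.0625] = [36.7500 -18.1250; -18.1250 12.0625]
BᵀPA = [21.5000 36.2500; -10.7500 -18.1250]
K = S⁻¹·BᵀPA = [0.5619 0.9475; -0.0468 -0.0790]
A−BK = [-0.2439 -0.0392; -2.5854 0.0131]
AᵀP(A−BK) = [28.4149 0.2810; 0.2810 0.4737]
P' = Q + AᵀP(A−BK) = [39.6649 9.2810; 9.2810 9.4737]
tr(P') = 49.1386

0.5619 0.9475 -0.0468 -0.0790


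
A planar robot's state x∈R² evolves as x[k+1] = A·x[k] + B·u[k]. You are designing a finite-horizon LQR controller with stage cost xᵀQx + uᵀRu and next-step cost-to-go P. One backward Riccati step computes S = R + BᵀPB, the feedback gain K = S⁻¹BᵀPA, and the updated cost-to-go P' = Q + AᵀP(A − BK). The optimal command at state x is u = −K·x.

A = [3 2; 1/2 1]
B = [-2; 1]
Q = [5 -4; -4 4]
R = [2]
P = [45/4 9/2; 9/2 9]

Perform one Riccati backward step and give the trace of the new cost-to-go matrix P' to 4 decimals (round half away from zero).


BᵀP = [-18.0000 0.0000]
S = R + BᵀPB = [2] + [36.0000] = [38.0000]
BᵀPA = [-54.0000 -36.0000]
K = S⁻¹·BᵀPA = [-1.4211 -0.9474]
A−BK = [0.1579 0.1053; 1.9211 1.9474]
AᵀP(A−BK) = [40.2632 38.8421; 38.8421 37.8947]
P' = Q + AᵀP(A−BK) = [45.2632 34.8421; 34.8421 41.8947]
tr(P') = 87.1579

87.1579


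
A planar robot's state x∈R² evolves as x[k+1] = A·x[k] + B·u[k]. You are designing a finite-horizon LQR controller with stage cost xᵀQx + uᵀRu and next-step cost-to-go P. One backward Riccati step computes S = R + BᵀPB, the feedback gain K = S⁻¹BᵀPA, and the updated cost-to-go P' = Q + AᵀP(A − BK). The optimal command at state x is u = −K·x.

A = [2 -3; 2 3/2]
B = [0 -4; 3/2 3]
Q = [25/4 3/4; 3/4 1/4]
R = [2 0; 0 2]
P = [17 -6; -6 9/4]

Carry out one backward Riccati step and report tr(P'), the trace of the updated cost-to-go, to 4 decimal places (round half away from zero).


8.5859

BᵀP = [-9.0000 3.3750; -86.0000 30.7500]
S = R + BᵀPB = [2 0; 0 2] + [5.0625 46.1250; 46.1250 436.2500] = [7.0625 46.1250; 46.1250 438.2500]
BᵀPA = [-11.2500 32.0625; -110.5000 304.1250]
K = S⁻¹·BᵀPA = [0.1721 0.0244; -0.2702 0.6914]
A−BK = [0.9190 -0.2345; 2.5526 -0.6108]
AᵀP(A−BK) = [1.0732 -0.5774; -0.5774 1.0127]
P' = Q + AᵀP(A−BK) = [7.3232 0.1726; 0.1726 1.2627]
tr(P') = 8.5859


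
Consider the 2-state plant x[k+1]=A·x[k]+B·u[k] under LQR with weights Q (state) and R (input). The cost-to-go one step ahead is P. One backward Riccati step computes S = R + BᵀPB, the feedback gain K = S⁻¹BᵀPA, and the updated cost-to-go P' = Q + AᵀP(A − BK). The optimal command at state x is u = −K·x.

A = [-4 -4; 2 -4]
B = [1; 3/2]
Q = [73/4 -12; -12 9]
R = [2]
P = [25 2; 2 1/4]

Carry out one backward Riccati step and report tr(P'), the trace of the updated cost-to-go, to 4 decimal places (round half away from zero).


81.6858

BᵀP = [28.0000 2.3750]
S = R + BᵀPB = [2] + [31.5625] = [33.5625]
BᵀPA = [-107.2500 -121.5000]
K = S⁻¹·BᵀPA = [-3.1955 -3.6201]
A−BK = [-0.8045 -0.3799; 6.7933 1.4302]
AᵀP(A−BK) = [26.2793 25.7430; 25.7430 28.1564]
P' = Q + AᵀP(A−BK) = [44.5293 13.7430; 13.7430 37.1564]
tr(P') = 81.6858


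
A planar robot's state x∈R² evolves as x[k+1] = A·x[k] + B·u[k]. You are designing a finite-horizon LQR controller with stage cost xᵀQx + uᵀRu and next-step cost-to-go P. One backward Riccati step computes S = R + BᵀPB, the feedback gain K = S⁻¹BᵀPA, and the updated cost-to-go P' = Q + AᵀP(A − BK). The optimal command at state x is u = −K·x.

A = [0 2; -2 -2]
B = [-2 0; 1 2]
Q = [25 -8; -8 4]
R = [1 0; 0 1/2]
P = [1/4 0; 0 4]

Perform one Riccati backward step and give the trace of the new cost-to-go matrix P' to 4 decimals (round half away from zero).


30.2143

BᵀP = [-0.5000 4.0000; 0.0000 8.0000]
S = R + BᵀPB = [1 0; 0 1/2] + [5.0000 8.0000; 8.0000 16.0000] = [6.0000 8.0000; 8.0000 16.5000]
BᵀPA = [-8.0000 -9.0000; -16.0000 -16.0000]
K = S⁻¹·BᵀPA = [-0.1143 -0.5857; -0.9143 -0.6857]
A−BK = [-0.2286 0.8286; -0.0571 -0.0429]
AᵀP(A−BK) = [0.4571 0.3429; 0.3429 0.7571]
P' = Q + AᵀP(A−BK) = [25.4571 -7.6571; -7.6571 4.7571]
tr(P') = 30.2143


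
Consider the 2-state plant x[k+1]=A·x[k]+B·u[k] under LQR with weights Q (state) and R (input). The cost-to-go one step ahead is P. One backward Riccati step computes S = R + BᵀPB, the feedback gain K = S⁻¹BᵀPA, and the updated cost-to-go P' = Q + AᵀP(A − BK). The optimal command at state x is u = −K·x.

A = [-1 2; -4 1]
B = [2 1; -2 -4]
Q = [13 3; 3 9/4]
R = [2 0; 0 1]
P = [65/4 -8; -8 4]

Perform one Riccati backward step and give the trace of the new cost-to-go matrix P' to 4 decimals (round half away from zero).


BᵀP = [48.5000 -24.0000; 48.2500 -24.0000]
S = R + BᵀPB = [2 0; 0 1] + [145.0000 144.5000; 144.5000 144.2500] = [147.0000 144.5000; 144.5000 145.2500]
BᵀPA = [47.5000 73.0000; 47.7500 72.5000]
K = S⁻¹·BᵀPA = [-0.0011 0.2694; 0.3298 0.2312]
A−BK = [-1.3277 1.2301; -2.6829 2.4634]
AᵀP(A−BK) = [0.5525 -0.3330; -0.3330 0.5769]
P' = Q + AᵀP(A−BK) = [13.5525 2.6670; 2.6670 2.8269]
tr(P') = 16.3794

16.3794


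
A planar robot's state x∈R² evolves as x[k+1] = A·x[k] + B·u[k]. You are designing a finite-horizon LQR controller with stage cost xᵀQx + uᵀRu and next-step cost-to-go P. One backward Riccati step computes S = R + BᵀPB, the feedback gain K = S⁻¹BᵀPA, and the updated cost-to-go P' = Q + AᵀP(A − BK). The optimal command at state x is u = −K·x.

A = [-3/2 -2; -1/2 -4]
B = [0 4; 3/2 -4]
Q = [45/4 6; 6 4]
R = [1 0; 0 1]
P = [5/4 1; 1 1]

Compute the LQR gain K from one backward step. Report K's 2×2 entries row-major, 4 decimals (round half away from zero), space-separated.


BᵀP = [1.5000 1.5000; 1.0000 0.0000]
S = R + BᵀPB = [1 0; 0 1] + [2.2500 0.0000; 0.0000 4.0000] = [3.2500 0.0000; 0.0000 5.0000]
BᵀPA = [-3.0000 -9.0000; -1.5000 -2.0000]
K = S⁻¹·BᵀPA = [-0.9231 -2.7692; -0.3000 -0.4000]
A−BK = [-0.3000 -0.4000; -0.3154 -1.4462]
AᵀP(A−BK) = [1.3433 3.8423; 3.8423 11.2769]
P' = Q + AᵀP(A−BK) = [12.5933 9.8423; 9.8423 15.2769]
tr(P') = 27.8702

-0.9231 -2.7692 -0.3000 -0.4000


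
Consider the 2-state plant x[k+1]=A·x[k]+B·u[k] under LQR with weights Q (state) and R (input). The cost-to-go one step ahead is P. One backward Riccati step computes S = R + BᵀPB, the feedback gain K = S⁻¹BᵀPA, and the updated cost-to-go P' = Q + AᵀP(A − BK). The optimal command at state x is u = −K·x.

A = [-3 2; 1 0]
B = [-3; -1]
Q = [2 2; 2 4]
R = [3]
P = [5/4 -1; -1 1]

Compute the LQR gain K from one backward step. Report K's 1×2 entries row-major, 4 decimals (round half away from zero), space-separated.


BᵀP = [-2.7500 2.0000]
S = R + BᵀPB = [3] + [6.2500] = [9.2500]
BᵀPA = [10.2500 -5.5000]
K = S⁻¹·BᵀPA = [1.1081 -0.5946]
A−BK = [0.3243 0.2162; 2.1081 -0.5946]
AᵀP(A−BK) = [6.8919 -3.4054; -3.4054 1.7297]
P' = Q + AᵀP(A−BK) = [8.8919 -1.4054; -1.4054 5.7297]
tr(P') = 14.6216

1.1081 -0.5946


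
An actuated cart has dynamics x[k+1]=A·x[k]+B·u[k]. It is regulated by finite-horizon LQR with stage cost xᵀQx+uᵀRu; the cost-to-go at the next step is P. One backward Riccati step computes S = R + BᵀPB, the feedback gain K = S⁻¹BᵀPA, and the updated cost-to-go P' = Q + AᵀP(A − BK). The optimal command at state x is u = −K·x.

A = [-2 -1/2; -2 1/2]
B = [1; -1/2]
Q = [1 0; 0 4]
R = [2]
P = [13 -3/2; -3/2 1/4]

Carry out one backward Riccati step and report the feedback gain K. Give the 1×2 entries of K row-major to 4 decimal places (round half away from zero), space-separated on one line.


BᵀP = [13.7500 -1.6250]
S = R + BᵀPB = [2] + [14.5625] = [16.5625]
BᵀPA = [-24.2500 -7.6875]
K = S⁻¹·BᵀPA = [-1.4642 -0.4642]
A−BK = [-0.5358 -0.0358; -2.7321 0.2679]
AᵀP(A−BK) = [5.4943 1.4943; 1.4943 0.4943]
P' = Q + AᵀP(A−BK) = [6.4943 1.4943; 1.4943 4.4943]
tr(P') = 10.9887

-1.4642 -0.4642


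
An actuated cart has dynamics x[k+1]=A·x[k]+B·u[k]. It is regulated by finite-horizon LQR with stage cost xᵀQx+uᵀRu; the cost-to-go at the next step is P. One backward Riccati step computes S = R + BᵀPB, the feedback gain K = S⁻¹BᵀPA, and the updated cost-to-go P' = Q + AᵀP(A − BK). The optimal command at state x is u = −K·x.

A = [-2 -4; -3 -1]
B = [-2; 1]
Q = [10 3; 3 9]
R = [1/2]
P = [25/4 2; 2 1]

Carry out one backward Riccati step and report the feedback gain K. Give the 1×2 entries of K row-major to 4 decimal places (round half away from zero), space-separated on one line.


1.6216 2.4324

BᵀP = [-10.5000 -3.0000]
S = R + BᵀPB = [1/2] + [18.0000] = [18.5000]
BᵀPA = [30.0000 45.0000]
K = S⁻¹·BᵀPA = [1.6216 2.4324]
A−BK = [1.2432 0.8649; -4.6216 -3.4324]
AᵀP(A−BK) = [9.3514 8.0270; 8.0270 7.5405]
P' = Q + AᵀP(A−BK) = [19.3514 11.0270; 11.0270 16.5405]
tr(P') = 35.8919


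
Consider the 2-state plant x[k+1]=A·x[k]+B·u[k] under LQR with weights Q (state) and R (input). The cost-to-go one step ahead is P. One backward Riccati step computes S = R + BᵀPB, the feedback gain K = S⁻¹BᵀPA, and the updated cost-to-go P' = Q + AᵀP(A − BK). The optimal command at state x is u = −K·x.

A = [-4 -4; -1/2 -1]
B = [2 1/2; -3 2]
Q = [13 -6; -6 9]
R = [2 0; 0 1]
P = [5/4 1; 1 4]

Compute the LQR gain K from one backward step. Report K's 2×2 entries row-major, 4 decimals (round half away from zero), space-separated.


-0.8668 -0.8111 -1.6726 -1.8343

BᵀP = [-0.5000 -10.0000; 2.6250 8.5000]
S = R + BᵀPB = [2 0; 0 1] + [29.0000 -20.2500; -20.2500 18.3125] = [31.0000 -20.2500; -20.2500 19.3125]
BᵀPA = [7.0000 12.0000; -14.7500 -19.0000]
K = S⁻¹·BᵀPA = [-0.8668 -0.8111; -1.6726 -1.8343]
A−BK = [-1.4301 -1.4606; 0.2449 0.2353]
AᵀP(A−BK) = [6.3963 6.6216; 6.6216 6.8814]
P' = Q + AᵀP(A−BK) = [19.3963 0.6216; 0.6216 15.8814]
tr(P') = 35.2777


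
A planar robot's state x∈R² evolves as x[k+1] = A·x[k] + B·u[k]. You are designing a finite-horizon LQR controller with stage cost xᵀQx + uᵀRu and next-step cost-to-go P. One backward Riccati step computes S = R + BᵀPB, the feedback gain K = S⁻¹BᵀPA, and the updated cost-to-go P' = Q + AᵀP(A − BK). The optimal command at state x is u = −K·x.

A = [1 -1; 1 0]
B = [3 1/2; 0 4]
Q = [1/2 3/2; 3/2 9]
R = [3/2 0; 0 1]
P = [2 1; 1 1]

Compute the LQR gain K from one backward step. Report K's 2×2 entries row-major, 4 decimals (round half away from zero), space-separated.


0.2625 -0.2780 0.2587 -0.0386

BᵀP = [6.0000 3.0000; 5.0000 4.5000]
S = R + BᵀPB = [3/2 0; 0 1] + [18.0000 15.0000; 15.0000 20.5000] = [19.5000 15.0000; 15.0000 21.5000]
BᵀPA = [9.0000 -6.0000; 9.5000 -5.0000]
K = S⁻¹·BᵀPA = [0.2625 -0.2780; 0.2587 -0.0386]
A−BK = [0.0830 -0.1467; -0.0347 0.1544]
AᵀP(A−BK) = [0.1795 -0.1313; -0.1313 0.1390]
P' = Q + AᵀP(A−BK) = [0.6795 1.3687; 1.3687 9.1390]
tr(P') = 9.8185


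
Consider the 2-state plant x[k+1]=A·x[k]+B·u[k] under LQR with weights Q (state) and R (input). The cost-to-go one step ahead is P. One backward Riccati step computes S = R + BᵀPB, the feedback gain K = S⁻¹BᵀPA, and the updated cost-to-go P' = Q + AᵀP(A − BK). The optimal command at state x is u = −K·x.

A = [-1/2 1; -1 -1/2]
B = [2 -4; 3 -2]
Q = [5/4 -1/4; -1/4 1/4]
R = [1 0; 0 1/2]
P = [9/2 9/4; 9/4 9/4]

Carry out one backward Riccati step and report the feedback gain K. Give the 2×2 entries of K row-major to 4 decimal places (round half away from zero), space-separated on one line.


BᵀP = [15.7500 11.2500; -22.5000 -13.5000]
S = R + BᵀPB = [1 0; 0 1/2] + [65.2500 -85.5000; -85.5000 117.0000] = [66.2500 -85.5000; -85.5000 117.5000]
BᵀPA = [-19.1250 10.1250; 24.7500 -15.7500]
K = S⁻¹·BᵀPA = [-0.2764 -0.3310; 0.0095 -0.3749]
A−BK = [0.0908 0.1624; -0.1517 -0.2568]
AᵀP(A−BK) = [0.1034 0.1358; 0.1358 0.2592]
P' = Q + AᵀP(A−BK) = [1.3534 -0.1142; -0.1142 0.5092]
tr(P') = 1.8626

-0.2764 -0.3310 0.0095 -0.3749


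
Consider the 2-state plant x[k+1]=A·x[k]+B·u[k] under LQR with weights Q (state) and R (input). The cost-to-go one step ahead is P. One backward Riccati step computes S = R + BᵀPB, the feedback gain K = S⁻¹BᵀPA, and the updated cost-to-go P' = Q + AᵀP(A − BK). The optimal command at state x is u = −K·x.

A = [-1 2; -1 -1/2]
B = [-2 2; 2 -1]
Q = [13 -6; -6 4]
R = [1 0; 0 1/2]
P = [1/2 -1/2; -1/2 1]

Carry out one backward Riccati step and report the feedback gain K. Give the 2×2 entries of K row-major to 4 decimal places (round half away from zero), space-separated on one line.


BᵀP = [-2.0000 3.0000; 1.5000 -2.0000]
S = R + BᵀPB = [1 0; 0 1/2] + [10.0000 -7.0000; -7.0000 5.0000] = [11.0000 -7.0000; -7.0000 5.5000]
BᵀPA = [-1.0000 -5.5000; 0.5000 4.0000]
K = S⁻¹·BᵀPA = [-0.1739 -0.1957; -0.1304 0.4783]
A−BK = [-1.0870 0.6522; -0.7826 0.3696]
AᵀP(A−BK) = [0.3913 -0.1848; -0.1848 0.2609]
P' = Q + AᵀP(A−BK) = [13.3913 -6.1848; -6.1848 4.2609]
tr(P') = 17.6522

-0.1739 -0.1957 -0.1304 0.4783


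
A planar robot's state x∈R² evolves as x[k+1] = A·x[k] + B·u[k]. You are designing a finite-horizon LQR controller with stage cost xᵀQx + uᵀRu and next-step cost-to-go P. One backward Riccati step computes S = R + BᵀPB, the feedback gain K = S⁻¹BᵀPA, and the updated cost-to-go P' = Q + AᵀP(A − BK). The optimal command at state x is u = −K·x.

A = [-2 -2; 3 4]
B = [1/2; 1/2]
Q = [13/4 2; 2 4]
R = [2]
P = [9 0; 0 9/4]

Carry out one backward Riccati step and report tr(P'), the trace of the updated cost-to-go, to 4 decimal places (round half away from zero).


124.7175

BᵀP = [4.5000 1.1250]
S = R + BᵀPB = [2] + [2.8125] = [4.8125]
BᵀPA = [-5.6250 -4.5000]
K = S⁻¹·BᵀPA = [-1.1688 -0.9351]
A−BK = [-1.4156 -1.5325; 3.5844 4.4675]
AᵀP(A−BK) = [49.6753 57.7403; 57.7403 67.7922]
P' = Q + AᵀP(A−BK) = [52.9253 59.7403; 59.7403 71.7922]
tr(P') = 124.7175


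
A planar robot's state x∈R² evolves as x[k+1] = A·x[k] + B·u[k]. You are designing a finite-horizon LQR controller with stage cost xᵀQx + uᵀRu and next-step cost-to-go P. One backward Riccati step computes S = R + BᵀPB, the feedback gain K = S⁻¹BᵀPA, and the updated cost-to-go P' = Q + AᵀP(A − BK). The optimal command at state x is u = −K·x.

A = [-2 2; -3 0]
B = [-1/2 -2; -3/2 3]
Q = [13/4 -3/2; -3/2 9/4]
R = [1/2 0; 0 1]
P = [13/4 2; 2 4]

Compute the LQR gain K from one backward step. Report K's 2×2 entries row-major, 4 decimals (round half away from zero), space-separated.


BᵀP = [-4.6250 -7.0000; -0.5000 8.0000]
S = R + BᵀPB = [1/2 0; 0 1] + [12.8125 -11.7500; -11.7500 25.0000] = [13.3125 -11.7500; -11.7500 26.0000]
BᵀPA = [30.2500 -9.2500; -23.0000 -1.0000]
K = S⁻¹·BᵀPA = [2.4812 -1.2124; 0.2367 -0.5864]
A−BK = [-0.2860 0.2211; 0.0117 -0.0595]
AᵀP(A−BK) = [3.3872 -1.8120; -1.8120 1.1992]
P' = Q + AᵀP(A−BK) = [6.6372 -3.3120; -3.3120 3.4492]
tr(P') = 10.0864

2.4812 -1.2124 0.2367 -0.5864


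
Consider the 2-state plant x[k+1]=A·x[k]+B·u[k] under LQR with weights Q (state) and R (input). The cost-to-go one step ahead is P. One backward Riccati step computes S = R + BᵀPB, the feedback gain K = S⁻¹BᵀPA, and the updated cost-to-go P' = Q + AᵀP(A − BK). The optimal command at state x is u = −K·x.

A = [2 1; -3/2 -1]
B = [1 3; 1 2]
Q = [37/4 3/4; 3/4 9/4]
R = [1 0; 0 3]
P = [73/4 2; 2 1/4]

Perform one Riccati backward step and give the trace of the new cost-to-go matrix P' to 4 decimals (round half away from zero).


BᵀP = [20.2500 2.2500; 58.7500 6.5000]
S = R + BᵀPB = [1 0; 0 3] + [22.5000 65.2500; 65.2500 189.2500] = [23.5000 65.2500; 65.2500 192.2500]
BᵀPA = [37.1250 18.0000; 107.7500 52.2500]
K = S⁻¹·BᵀPA = [0.4095 0.1966; 0.4215 0.2050]
A−BK = [0.3261 0.1882; -2.7525 -1.6067]
AᵀP(A−BK) = [0.9450 0.4815; 0.4815 0.2471]
P' = Q + AᵀP(A−BK) = [10.1950 1.2315; 1.2315 2.4971]
tr(P') = 12.6921

12.6921


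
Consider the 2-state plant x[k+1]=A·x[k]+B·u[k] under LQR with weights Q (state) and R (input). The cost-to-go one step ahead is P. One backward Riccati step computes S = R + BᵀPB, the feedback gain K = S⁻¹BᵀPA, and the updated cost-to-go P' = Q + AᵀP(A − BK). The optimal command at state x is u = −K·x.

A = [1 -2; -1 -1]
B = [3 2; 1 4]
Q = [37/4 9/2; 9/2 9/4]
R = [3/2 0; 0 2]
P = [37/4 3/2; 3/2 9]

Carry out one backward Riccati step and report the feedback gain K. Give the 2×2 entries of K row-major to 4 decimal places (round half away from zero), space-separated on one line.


BᵀP = [29.2500 13.5000; 24.5000 39.0000]
S = R + BᵀPB = [3/2 0; 0 2] + [101.2500 112.5000; 112.5000 205.0000] = [102.7500 112.5000; 112.5000 207.0000]
BᵀPA = [15.7500 -72.0000; -14.5000 -88.0000]
K = S⁻¹·BᵀPA = [0.5679 -0.5810; -0.3787 -0.1094]
A−BK = [0.0536 -0.0383; -0.0531 0.0185]
AᵀP(A−BK) = [0.8141 -0.4354; -0.4354 0.5448]
P' = Q + AᵀP(A−BK) = [10.0641 4.0646; 4.0646 2.7948]
tr(P') = 12.8588

0.5679 -0.5810 -0.3787 -0.1094


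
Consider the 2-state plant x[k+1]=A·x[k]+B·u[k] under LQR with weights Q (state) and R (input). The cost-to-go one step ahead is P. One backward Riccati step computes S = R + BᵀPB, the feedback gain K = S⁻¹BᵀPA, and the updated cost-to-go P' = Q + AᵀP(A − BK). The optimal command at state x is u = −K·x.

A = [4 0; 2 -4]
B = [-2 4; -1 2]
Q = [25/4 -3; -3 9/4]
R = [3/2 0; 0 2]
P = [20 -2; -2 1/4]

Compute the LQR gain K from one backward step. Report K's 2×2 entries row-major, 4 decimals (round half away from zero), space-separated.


-0.4974 -0.0516 0.7461 0.0775

BᵀP = [-38.0000 3.7500; 76.0000 -7.5000]
S = R + BᵀPB = [3/2 0; 0 2] + [72.2500 -144.5000; -144.5000 289.0000] = [73.7500 -144.5000; -144.5000 291.0000]
BᵀPA = [-144.5000 -15.0000; 289.0000 30.0000]
K = S⁻¹·BᵀPA = [-0.4974 -0.0516; 0.7461 0.0775]
A−BK = [0.0207 -0.4131; 0.0103 -4.2065]
AᵀP(A−BK) = [1.4923 0.1549; 0.1549 0.9019]
P' = Q + AᵀP(A−BK) = [7.7423 -2.8451; -2.8451 3.1519]
tr(P') = 10.8941


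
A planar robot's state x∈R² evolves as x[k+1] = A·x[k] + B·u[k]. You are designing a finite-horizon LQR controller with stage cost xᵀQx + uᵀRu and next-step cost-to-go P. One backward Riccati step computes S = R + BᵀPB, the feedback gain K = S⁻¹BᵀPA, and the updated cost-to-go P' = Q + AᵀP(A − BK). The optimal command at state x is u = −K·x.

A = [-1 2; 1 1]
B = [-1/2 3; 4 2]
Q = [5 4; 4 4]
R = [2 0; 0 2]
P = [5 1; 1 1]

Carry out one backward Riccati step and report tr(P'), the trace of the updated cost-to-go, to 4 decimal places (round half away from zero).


10.2070

BᵀP = [1.5000 3.5000; 17.0000 5.0000]
S = R + BᵀPB = [2 0; 0 2] + [13.2500 11.5000; 11.5000 61.0000] = [15.2500 11.5000; 11.5000 63.0000]
BᵀPA = [2.0000 6.5000; -12.0000 39.0000]
K = S⁻¹·BᵀPA = [0.3186 -0.0471; -0.2486 0.6276]
A−BK = [-0.0947 0.0935; 0.2227 -0.0670]
AᵀP(A−BK) = [0.3790 -0.3742; -0.3742 0.8280]
P' = Q + AᵀP(A−BK) = [5.3790 3.6258; 3.6258 4.8280]
tr(P') = 10.2070


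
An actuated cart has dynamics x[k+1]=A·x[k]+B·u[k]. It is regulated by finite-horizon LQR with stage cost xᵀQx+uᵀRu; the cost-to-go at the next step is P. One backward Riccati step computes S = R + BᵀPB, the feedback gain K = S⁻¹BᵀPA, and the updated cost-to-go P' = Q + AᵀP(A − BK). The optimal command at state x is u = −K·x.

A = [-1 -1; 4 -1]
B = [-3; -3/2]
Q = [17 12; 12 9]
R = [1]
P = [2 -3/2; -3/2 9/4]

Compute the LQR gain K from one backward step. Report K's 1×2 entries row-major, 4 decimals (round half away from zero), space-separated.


0.7811 0.2485

BᵀP = [-3.7500 1.1250]
S = R + BᵀPB = [1] + [9.5625] = [10.5625]
BᵀPA = [8.2500 2.6250]
K = S⁻¹·BᵀPA = [0.7811 0.2485]
A−BK = [1.3432 -0.2544; 5.1716 -0.6272]
AᵀP(A−BK) = [43.5562 -4.5503; -4.5503 0.5976]
P' = Q + AᵀP(A−BK) = [60.5562 7.4497; 7.4497 9.5976]
tr(P') = 70.1538
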